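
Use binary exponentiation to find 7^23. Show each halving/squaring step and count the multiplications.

Computing 7^23 by squaring (build up from 7^1; each line after the first costs one multiplication):

7^1 = 7
7^2 = (7^1)^2 = 7^2 = 49
7^4 = (7^2)^2 = 49^2 = 2401
7^5 = 7 * 7^4 = 7 * 2401 = 16807
7^10 = (7^5)^2 = 16807^2 = 282475249
7^11 = 7 * 7^10 = 7 * 282475249 = 1977326743
7^22 = (7^11)^2 = 1977326743^2 = 3909821048582988049
7^23 = 7 * 7^22 = 7 * 3909821048582988049 = 27368747340080916343

Result: 27368747340080916343
Multiplications needed: 7 (7 lines after 7^1)

7^23 = 27368747340080916343. Using exponentiation by squaring, this requires 7 multiplications. The key idea: if the exponent is even, square the half-power; if odd, multiply by the base once.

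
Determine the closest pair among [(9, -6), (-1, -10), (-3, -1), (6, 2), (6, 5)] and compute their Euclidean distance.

Computing all pairwise distances among 5 points:

d((9, -6), (-1, -10)) = 10.7703
d((9, -6), (-3, -1)) = 13.0
d((9, -6), (6, 2)) = 8.544
d((9, -6), (6, 5)) = 11.4018
d((-1, -10), (-3, -1)) = 9.2195
d((-1, -10), (6, 2)) = 13.8924
d((-1, -10), (6, 5)) = 16.5529
d((-3, -1), (6, 2)) = 9.4868
d((-3, -1), (6, 5)) = 10.8167
d((6, 2), (6, 5)) = 3.0 <-- minimum

Closest pair: (6, 2) and (6, 5) with distance 3.0

The closest pair is (6, 2) and (6, 5) with Euclidean distance 3.0. For 5 points, brute-force pairwise comparison is shown above. For large n, the divide-and-conquer algorithm (sort by x, recurse on halves, check the dividing strip) achieves O(n log n).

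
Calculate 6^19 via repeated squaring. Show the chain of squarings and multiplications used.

Computing 6^19 by squaring (build up from 6^1; each line after the first costs one multiplication):

6^1 = 6
6^2 = (6^1)^2 = 6^2 = 36
6^4 = (6^2)^2 = 36^2 = 1296
6^8 = (6^4)^2 = 1296^2 = 1679616
6^9 = 6 * 6^8 = 6 * 1679616 = 10077696
6^18 = (6^9)^2 = 10077696^2 = 101559956668416
6^19 = 6 * 6^18 = 6 * 101559956668416 = 609359740010496

Result: 609359740010496
Multiplications needed: 6 (6 lines after 6^1)

6^19 = 609359740010496. Using exponentiation by squaring, this requires 6 multiplications. The key idea: if the exponent is even, square the half-power; if odd, multiply by the base once.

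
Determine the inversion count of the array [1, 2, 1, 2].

Finding inversions in [1, 2, 1, 2]:

(1, 2): arr[1]=2 > arr[2]=1

Total inversions: 1

The array has 1 inversion(s): (1,2). Each pair (i,j) satisfies i < j and arr[i] > arr[j].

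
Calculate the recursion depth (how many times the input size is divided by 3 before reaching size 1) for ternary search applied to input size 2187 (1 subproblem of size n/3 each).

For divide and conquer with division factor 3:

Problem sizes at each level:
Level 0: 2187
Level 1: 729
Level 2: 243
Level 3: 81
Level 4: 27
Level 5: 9
Level 6: 3
Level 7: 1

The root is level 0 and the size-1 base case is level 7 (the tree spans levels 0 through 7, i.e. 8 levels counting the root), so the depth is the number of divisions: log_3(2187) = 7

The recursion tree depth is log_3(2187) = 7. At each level, the problem size is divided by 3, so it takes 7 divisions to reduce to a base case of size 1. The algorithm makes 1 recursive call at each level.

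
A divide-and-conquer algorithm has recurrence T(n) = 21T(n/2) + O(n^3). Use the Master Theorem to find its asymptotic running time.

Master Theorem for T(n) = 21T(n/2) + O(n^3):

a = 21, b = 2, c = 3
log_b(a) = log_2(21) = 4.3923

Case 1: c = 3 < log_2(21) = 4.3923
T(n) = O(n^(log_2 21))

For T(n) = 21T(n/2) + O(n^3): log_2(21) = 4.3923. This is Case 1 of the Master Theorem (c < log_b(a), work dominated by leaves), giving O(n^(log_2 21)).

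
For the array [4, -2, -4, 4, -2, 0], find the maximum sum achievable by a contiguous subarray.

Using Kadane's algorithm on [4, -2, -4, 4, -2, 0]:

Scanning through the array:
Position 1 (value -2): max_ending_here = 2, max_so_far = 4
Position 2 (value -4): max_ending_here = -2, max_so_far = 4
Position 3 (value 4): max_ending_here = 4, max_so_far = 4
Position 4 (value -2): max_ending_here = 2, max_so_far = 4
Position 5 (value 0): max_ending_here = 2, max_so_far = 4

Maximum subarray: [4]
Maximum sum: 4

The maximum subarray is [4] with sum 4. This subarray runs from index 0 to index 0.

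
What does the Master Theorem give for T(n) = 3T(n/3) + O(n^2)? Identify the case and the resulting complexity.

Master Theorem for T(n) = 3T(n/3) + O(n^2):

a = 3, b = 3, c = 2
log_b(a) = log_3(3) = 1.0000

Case 3: c = 2 > log_3(3) = 1.0000
T(n) = O(n^2) = O(n^2)

For T(n) = 3T(n/3) + O(n^2): log_3(3) = 1.0000. This is Case 3 of the Master Theorem (c > log_b(a), work dominated by root), giving O(n^2).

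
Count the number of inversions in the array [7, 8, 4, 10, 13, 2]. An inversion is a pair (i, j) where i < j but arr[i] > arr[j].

Finding inversions in [7, 8, 4, 10, 13, 2]:

(0, 2): arr[0]=7 > arr[2]=4
(0, 5): arr[0]=7 > arr[5]=2
(1, 2): arr[1]=8 > arr[2]=4
(1, 5): arr[1]=8 > arr[5]=2
(2, 5): arr[2]=4 > arr[5]=2
(3, 5): arr[3]=10 > arr[5]=2
(4, 5): arr[4]=13 > arr[5]=2

Total inversions: 7

The array has 7 inversion(s): (0,2), (0,5), (1,2), (1,5), (2,5), (3,5), (4,5). Each pair (i,j) satisfies i < j and arr[i] > arr[j].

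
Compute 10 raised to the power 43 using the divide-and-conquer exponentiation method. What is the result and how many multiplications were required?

Computing 10^43 by squaring (build up from 10^1; each line after the first costs one multiplication):

10^1 = 10
10^2 = (10^1)^2 = 10^2 = 100
10^4 = (10^2)^2 = 100^2 = 10000
10^5 = 10 * 10^4 = 10 * 10000 = 100000
10^10 = (10^5)^2 = 100000^2 = 10000000000
10^20 = (10^10)^2 = 10000000000^2 = 100000000000000000000
10^21 = 10 * 10^20 = 10 * 100000000000000000000 = 1000000000000000000000
10^42 = (10^21)^2 = 1000000000000000000000^2 = 1000000000000000000000000000000000000000000
10^43 = 10 * 10^42 = 10 * 1000000000000000000000000000000000000000000 = 10000000000000000000000000000000000000000000

Result: 10000000000000000000000000000000000000000000
Multiplications needed: 8 (8 lines after 10^1)

10^43 = 10000000000000000000000000000000000000000000. Using exponentiation by squaring, this requires 8 multiplications. The key idea: if the exponent is even, square the half-power; if odd, multiply by the base once.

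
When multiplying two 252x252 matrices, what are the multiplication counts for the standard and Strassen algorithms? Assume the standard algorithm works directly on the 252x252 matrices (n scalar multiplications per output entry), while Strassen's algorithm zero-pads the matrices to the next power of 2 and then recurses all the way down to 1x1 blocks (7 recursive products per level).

Matrix multiplication for 252x252 matrices:

Strassen's algorithm requires power-of-2 dimensions. Pad 252x252 to 256x256 (next power of 2).

Standard algorithm: 252^3 = 16003008 multiplications
Strassen's algorithm: 7^(log2(256)) = 7^8 = 5764801 multiplications
Savings: 16003008 - 5764801 = 10238207 multiplications

Standard: 16003008 multiplications (252^3). Strassen: 5764801 multiplications (7^8, after padding to 256x256). Strassen reduces 8 recursive multiplications to 7 at each level.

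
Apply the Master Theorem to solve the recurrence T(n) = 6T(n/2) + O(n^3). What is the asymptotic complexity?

Master Theorem for T(n) = 6T(n/2) + O(n^3):

a = 6, b = 2, c = 3
log_b(a) = log_2(6) = 2.5850

Case 3: c = 3 > log_2(6) = 2.5850
T(n) = O(n^3) = O(n^3)

For T(n) = 6T(n/2) + O(n^3): log_2(6) = 2.5850. This is Case 3 of the Master Theorem (c > log_b(a), work dominated by root), giving O(n^3).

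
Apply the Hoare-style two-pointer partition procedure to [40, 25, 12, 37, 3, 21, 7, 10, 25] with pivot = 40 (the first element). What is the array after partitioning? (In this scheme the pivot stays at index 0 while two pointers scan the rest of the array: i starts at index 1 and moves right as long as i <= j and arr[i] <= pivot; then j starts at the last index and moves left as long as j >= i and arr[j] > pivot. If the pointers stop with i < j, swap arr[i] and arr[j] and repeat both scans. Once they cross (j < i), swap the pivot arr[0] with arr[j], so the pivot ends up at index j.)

Hoare-style two-pointer partition with pivot = 40:

Initial array: [40, 25, 12, 37, 3, 21, 7, 10, 25]

Pointers start at i = 1, j = 8.
i ends at 9, j ends at 8: the pointers have crossed (j < i), so scanning stops.

Swap pivot arr[0] with arr[8] to place pivot at position 8: [25, 25, 12, 37, 3, 21, 7, 10, 40]
Pivot position: 8

After partitioning with pivot 40, the array becomes [25, 25, 12, 37, 3, 21, 7, 10, 40]. The pivot is placed at index 8. All elements to the left of the pivot are <= 40, and all elements to the right are > 40.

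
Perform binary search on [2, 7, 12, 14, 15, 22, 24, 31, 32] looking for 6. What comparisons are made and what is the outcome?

Binary search for 6 in [2, 7, 12, 14, 15, 22, 24, 31, 32]:

lo=0, hi=8, mid=4, arr[mid]=15 -> 15 > 6, search left half
lo=0, hi=3, mid=1, arr[mid]=7 -> 7 > 6, search left half
lo=0, hi=0, mid=0, arr[mid]=2 -> 2 < 6, search right half
lo=1 > hi=0, target 6 not found

Binary search determines that 6 is not in the array after 3 comparisons. The search space was exhausted without finding the target.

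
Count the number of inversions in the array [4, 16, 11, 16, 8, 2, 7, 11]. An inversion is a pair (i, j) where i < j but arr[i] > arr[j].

Finding inversions in [4, 16, 11, 16, 8, 2, 7, 11]:

(0, 5): arr[0]=4 > arr[5]=2
(1, 2): arr[1]=16 > arr[2]=11
(1, 4): arr[1]=16 > arr[4]=8
(1, 5): arr[1]=16 > arr[5]=2
(1, 6): arr[1]=16 > arr[6]=7
(1, 7): arr[1]=16 > arr[7]=11
(2, 4): arr[2]=11 > arr[4]=8
(2, 5): arr[2]=11 > arr[5]=2
(2, 6): arr[2]=11 > arr[6]=7
(3, 4): arr[3]=16 > arr[4]=8
(3, 5): arr[3]=16 > arr[5]=2
(3, 6): arr[3]=16 > arr[6]=7
(3, 7): arr[3]=16 > arr[7]=11
(4, 5): arr[4]=8 > arr[5]=2
(4, 6): arr[4]=8 > arr[6]=7

Total inversions: 15

The array has 15 inversion(s): (0,5), (1,2), (1,4), (1,5), (1,6), (1,7), (2,4), (2,5), (2,6), (3,4), (3,5), (3,6), (3,7), (4,5), (4,6). Each pair (i,j) satisfies i < j and arr[i] > arr[j].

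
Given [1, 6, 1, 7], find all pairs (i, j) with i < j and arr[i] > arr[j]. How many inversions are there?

Finding inversions in [1, 6, 1, 7]:

(1, 2): arr[1]=6 > arr[2]=1

Total inversions: 1

The array has 1 inversion(s): (1,2). Each pair (i,j) satisfies i < j and arr[i] > arr[j].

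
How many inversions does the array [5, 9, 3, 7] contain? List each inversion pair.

Finding inversions in [5, 9, 3, 7]:

(0, 2): arr[0]=5 > arr[2]=3
(1, 2): arr[1]=9 > arr[2]=3
(1, 3): arr[1]=9 > arr[3]=7

Total inversions: 3

The array has 3 inversion(s): (0,2), (1,2), (1,3). Each pair (i,j) satisfies i < j and arr[i] > arr[j].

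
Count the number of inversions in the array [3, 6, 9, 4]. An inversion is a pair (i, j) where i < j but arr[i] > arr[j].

Finding inversions in [3, 6, 9, 4]:

(1, 3): arr[1]=6 > arr[3]=4
(2, 3): arr[2]=9 > arr[3]=4

Total inversions: 2

The array has 2 inversion(s): (1,3), (2,3). Each pair (i,j) satisfies i < j and arr[i] > arr[j].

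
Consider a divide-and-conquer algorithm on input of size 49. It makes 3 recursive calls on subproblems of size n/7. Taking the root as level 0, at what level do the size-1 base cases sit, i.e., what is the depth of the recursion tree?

For divide and conquer with division factor 7:

Problem sizes at each level:
Level 0: 49
Level 1: 7
Level 2: 1

The root is level 0 and the size-1 base case is level 2 (the tree spans levels 0 through 2, i.e. 3 levels counting the root), so the depth is the number of divisions: log_7(49) = 2

The recursion tree depth is log_7(49) = 2. At each level, the problem size is divided by 7, so it takes 2 divisions to reduce to a base case of size 1. The algorithm makes 3 recursive calls at each level.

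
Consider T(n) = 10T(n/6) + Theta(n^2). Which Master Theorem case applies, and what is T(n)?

Master Theorem for T(n) = 10T(n/6) + O(n^2):

a = 10, b = 6, c = 2
log_b(a) = log_6(10) = 1.2851

Case 3: c = 2 > log_6(10) = 1.2851
T(n) = O(n^2) = O(n^2)

For T(n) = 10T(n/6) + O(n^2): log_6(10) = 1.2851. This is Case 3 of the Master Theorem (c > log_b(a), work dominated by root), giving O(n^2).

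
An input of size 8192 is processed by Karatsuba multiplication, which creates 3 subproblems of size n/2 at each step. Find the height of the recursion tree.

For divide and conquer with division factor 2:

Problem sizes at each level:
Level 0: 8192
Level 1: 4096
Level 2: 2048
Level 3: 1024
Level 4: 512
Level 5: 256
Level 6: 128
Level 7: 64
Level 8: 32
Level 9: 16
Level 10: 8
Level 11: 4
Level 12: 2
Level 13: 1

The root is level 0 and the size-1 base case is level 13 (the tree spans levels 0 through 13, i.e. 14 levels counting the root), so the depth is the number of divisions: log_2(8192) = 13

The recursion tree depth is log_2(8192) = 13. At each level, the problem size is divided by 2, so it takes 13 divisions to reduce to a base case of size 1. The algorithm makes 3 recursive calls at each level.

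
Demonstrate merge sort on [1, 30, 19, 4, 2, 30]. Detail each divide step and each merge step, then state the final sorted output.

Merge sort trace:

Split: [1, 30, 19, 4, 2, 30] -> [1, 30, 19] and [4, 2, 30]
  Split: [1, 30, 19] -> [1] and [30, 19]
    Split: [30, 19] -> [30] and [19]
    Merge: [30] + [19] -> [19, 30]
  Merge: [1] + [19, 30] -> [1, 19, 30]
  Split: [4, 2, 30] -> [4] and [2, 30]
    Split: [2, 30] -> [2] and [30]
    Merge: [2] + [30] -> [2, 30]
  Merge: [4] + [2, 30] -> [2, 4, 30]
Merge: [1, 19, 30] + [2, 4, 30] -> [1, 2, 4, 19, 30, 30]

Final sorted array: [1, 2, 4, 19, 30, 30]

The merge sort proceeds by recursively splitting the array and merging sorted halves.
After all merges, the sorted array is [1, 2, 4, 19, 30, 30].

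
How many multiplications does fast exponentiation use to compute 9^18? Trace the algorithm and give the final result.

Computing 9^18 by squaring (build up from 9^1; each line after the first costs one multiplication):

9^1 = 9
9^2 = (9^1)^2 = 9^2 = 81
9^4 = (9^2)^2 = 81^2 = 6561
9^8 = (9^4)^2 = 6561^2 = 43046721
9^9 = 9 * 9^8 = 9 * 43046721 = 387420489
9^18 = (9^9)^2 = 387420489^2 = 150094635296999121

Result: 150094635296999121
Multiplications needed: 5 (5 lines after 9^1)

9^18 = 150094635296999121. Using exponentiation by squaring, this requires 5 multiplications. The key idea: if the exponent is even, square the half-power; if odd, multiply by the base once.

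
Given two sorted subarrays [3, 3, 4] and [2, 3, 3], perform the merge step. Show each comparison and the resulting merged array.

Merging process:

Compare 3 vs 2: take 2 from right. Merged: [2]
Compare 3 vs 3: take 3 from left. Merged: [2, 3]
Compare 3 vs 3: take 3 from left. Merged: [2, 3, 3]
Compare 4 vs 3: take 3 from right. Merged: [2, 3, 3, 3]
Compare 4 vs 3: take 3 from right. Merged: [2, 3, 3, 3, 3]
Append remaining from left: [4]. Merged: [2, 3, 3, 3, 3, 4]

Final merged array: [2, 3, 3, 3, 3, 4]
Total comparisons: 5

The merged array is [2, 3, 3, 3, 3, 4], requiring 5 comparisons. The merge step runs in O(n) time where n is the total number of elements.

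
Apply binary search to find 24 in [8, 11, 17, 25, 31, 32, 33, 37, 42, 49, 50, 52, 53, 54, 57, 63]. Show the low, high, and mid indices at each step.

Binary search for 24 in [8, 11, 17, 25, 31, 32, 33, 37, 42, 49, 50, 52, 53, 54, 57, 63]:

lo=0, hi=15, mid=7, arr[mid]=37 -> 37 > 24, search left half
lo=0, hi=6, mid=3, arr[mid]=25 -> 25 > 24, search left half
lo=0, hi=2, mid=1, arr[mid]=11 -> 11 < 24, search right half
lo=2, hi=2, mid=2, arr[mid]=17 -> 17 < 24, search right half
lo=3 > hi=2, target 24 not found

Binary search determines that 24 is not in the array after 4 comparisons. The search space was exhausted without finding the target.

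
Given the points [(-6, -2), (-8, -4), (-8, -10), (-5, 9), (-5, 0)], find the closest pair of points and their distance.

Computing all pairwise distances among 5 points:

d((-6, -2), (-8, -4)) = 2.8284
d((-6, -2), (-8, -10)) = 8.2462
d((-6, -2), (-5, 9)) = 11.0454
d((-6, -2), (-5, 0)) = 2.2361 <-- minimum
d((-8, -4), (-8, -10)) = 6.0
d((-8, -4), (-5, 9)) = 13.3417
d((-8, -4), (-5, 0)) = 5.0
d((-8, -10), (-5, 9)) = 19.2354
d((-8, -10), (-5, 0)) = 10.4403
d((-5, 9), (-5, 0)) = 9.0

Closest pair: (-6, -2) and (-5, 0) with distance 2.2361

The closest pair is (-6, -2) and (-5, 0) with Euclidean distance 2.2361. For 5 points, brute-force pairwise comparison is shown above. For large n, the divide-and-conquer algorithm (sort by x, recurse on halves, check the dividing strip) achieves O(n log n).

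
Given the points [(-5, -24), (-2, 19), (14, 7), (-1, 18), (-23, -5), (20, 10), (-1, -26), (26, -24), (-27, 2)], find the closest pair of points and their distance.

Computing all pairwise distances among 9 points:

d((-5, -24), (-2, 19)) = 43.1045
d((-5, -24), (14, 7)) = 36.3593
d((-5, -24), (-1, 18)) = 42.19
d((-5, -24), (-23, -5)) = 26.1725
d((-5, -24), (20, 10)) = 42.2019
d((-5, -24), (-1, -26)) = 4.4721
d((-5, -24), (26, -24)) = 31.0
d((-5, -24), (-27, 2)) = 34.0588
d((-2, 19), (14, 7)) = 20.0
d((-2, 19), (-1, 18)) = 1.4142 <-- minimum
d((-2, 19), (-23, -5)) = 31.8904
d((-2, 19), (20, 10)) = 23.7697
d((-2, 19), (-1, -26)) = 45.0111
d((-2, 19), (26, -24)) = 51.3128
d((-2, 19), (-27, 2)) = 30.2324
d((14, 7), (-1, 18)) = 18.6011
d((14, 7), (-23, -5)) = 38.8973
d((14, 7), (20, 10)) = 6.7082
d((14, 7), (-1, -26)) = 36.2491
d((14, 7), (26, -24)) = 33.2415
d((14, 7), (-27, 2)) = 41.3038
d((-1, 18), (-23, -5)) = 31.8277
d((-1, 18), (20, 10)) = 22.4722
d((-1, 18), (-1, -26)) = 44.0
d((-1, 18), (26, -24)) = 49.93
d((-1, 18), (-27, 2)) = 30.5287
d((-23, -5), (20, 10)) = 45.5412
d((-23, -5), (-1, -26)) = 30.4138
d((-23, -5), (26, -24)) = 52.5547
d((-23, -5), (-27, 2)) = 8.0623
d((20, 10), (-1, -26)) = 41.6773
d((20, 10), (26, -24)) = 34.5254
d((20, 10), (-27, 2)) = 47.676
d((-1, -26), (26, -24)) = 27.074
d((-1, -26), (-27, 2)) = 38.2099
d((26, -24), (-27, 2)) = 59.0339

Closest pair: (-2, 19) and (-1, 18) with distance 1.4142

The closest pair is (-2, 19) and (-1, 18) with Euclidean distance 1.4142. For 9 points, brute-force pairwise comparison is shown above. For large n, the divide-and-conquer algorithm (sort by x, recurse on halves, check the dividing strip) achieves O(n log n).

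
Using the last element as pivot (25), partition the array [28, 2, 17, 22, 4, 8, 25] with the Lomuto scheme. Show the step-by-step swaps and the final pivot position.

Lomuto partition with pivot = 25:

Initial array: [28, 2, 17, 22, 4, 8, 25]

arr[0]=28 > 25: no swap
arr[1]=2 <= 25: swap with position 0, array becomes [2, 28, 17, 22, 4, 8, 25]
arr[2]=17 <= 25: swap with position 1, array becomes [2, 17, 28, 22, 4, 8, 25]
arr[3]=22 <= 25: swap with position 2, array becomes [2, 17, 22, 28, 4, 8, 25]
arr[4]=4 <= 25: swap with position 3, array becomes [2, 17, 22, 4, 28, 8, 25]
arr[5]=8 <= 25: swap with position 4, array becomes [2, 17, 22, 4, 8, 28, 25]

Place pivot at position 5: [2, 17, 22, 4, 8, 25, 28]
Pivot position: 5

After partitioning with pivot 25, the array becomes [2, 17, 22, 4, 8, 25, 28]. The pivot is placed at index 5. All elements to the left of the pivot are <= 25, and all elements to the right are > 25.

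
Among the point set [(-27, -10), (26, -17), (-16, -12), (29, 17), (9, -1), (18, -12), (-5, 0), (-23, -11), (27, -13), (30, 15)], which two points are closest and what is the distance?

Computing all pairwise distances among 10 points:

d((-27, -10), (26, -17)) = 53.4603
d((-27, -10), (-16, -12)) = 11.1803
d((-27, -10), (29, 17)) = 62.1691
d((-27, -10), (9, -1)) = 37.108
d((-27, -10), (18, -12)) = 45.0444
d((-27, -10), (-5, 0)) = 24.1661
d((-27, -10), (-23, -11)) = 4.1231
d((-27, -10), (27, -13)) = 54.0833
d((-27, -10), (30, 15)) = 62.2415
d((26, -17), (-16, -12)) = 42.2966
d((26, -17), (29, 17)) = 34.1321
d((26, -17), (9, -1)) = 23.3452
d((26, -17), (18, -12)) = 9.434
d((26, -17), (-5, 0)) = 35.3553
d((26, -17), (-23, -11)) = 49.366
d((26, -17), (27, -13)) = 4.1231
d((26, -17), (30, 15)) = 32.249
d((-16, -12), (29, 17)) = 53.535
d((-16, -12), (9, -1)) = 27.313
d((-16, -12), (18, -12)) = 34.0
d((-16, -12), (-5, 0)) = 16.2788
d((-16, -12), (-23, -11)) = 7.0711
d((-16, -12), (27, -13)) = 43.0116
d((-16, -12), (30, 15)) = 53.3385
d((29, 17), (9, -1)) = 26.9072
d((29, 17), (18, -12)) = 31.0161
d((29, 17), (-5, 0)) = 38.0132
d((29, 17), (-23, -11)) = 59.0593
d((29, 17), (27, -13)) = 30.0666
d((29, 17), (30, 15)) = 2.2361 <-- minimum
d((9, -1), (18, -12)) = 14.2127
d((9, -1), (-5, 0)) = 14.0357
d((9, -1), (-23, -11)) = 33.5261
d((9, -1), (27, -13)) = 21.6333
d((9, -1), (30, 15)) = 26.4008
d((18, -12), (-5, 0)) = 25.9422
d((18, -12), (-23, -11)) = 41.0122
d((18, -12), (27, -13)) = 9.0554
d((18, -12), (30, 15)) = 29.5466
d((-5, 0), (-23, -11)) = 21.095
d((-5, 0), (27, -13)) = 34.5398
d((-5, 0), (30, 15)) = 38.0789
d((-23, -11), (27, -13)) = 50.04
d((-23, -11), (30, 15)) = 59.0339
d((27, -13), (30, 15)) = 28.1603

Closest pair: (29, 17) and (30, 15) with distance 2.2361

The closest pair is (29, 17) and (30, 15) with Euclidean distance 2.2361. For 10 points, brute-force pairwise comparison is shown above. For large n, the divide-and-conquer algorithm (sort by x, recurse on halves, check the dividing strip) achieves O(n log n).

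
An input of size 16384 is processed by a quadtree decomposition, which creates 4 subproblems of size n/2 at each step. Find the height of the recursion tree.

For divide and conquer with division factor 2:

Problem sizes at each level:
Level 0: 16384
Level 1: 8192
Level 2: 4096
Level 3: 2048
Level 4: 1024
Level 5: 512
Level 6: 256
Level 7: 128
Level 8: 64
Level 9: 32
Level 10: 16
Level 11: 8
Level 12: 4
Level 13: 2
Level 14: 1

The root is level 0 and the size-1 base case is level 14 (the tree spans levels 0 through 14, i.e. 15 levels counting the root), so the depth is the number of divisions: log_2(16384) = 14

The recursion tree depth is log_2(16384) = 14. At each level, the problem size is divided by 2, so it takes 14 divisions to reduce to a base case of size 1. The algorithm makes 4 recursive calls at each level.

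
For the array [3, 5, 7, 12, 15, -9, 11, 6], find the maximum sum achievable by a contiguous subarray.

Using Kadane's algorithm on [3, 5, 7, 12, 15, -9, 11, 6]:

Scanning through the array:
Position 1 (value 5): max_ending_here = 8, max_so_far = 8
Position 2 (value 7): max_ending_here = 15, max_so_far = 15
Position 3 (value 12): max_ending_here = 27, max_so_far = 27
Position 4 (value 15): max_ending_here = 42, max_so_far = 42
Position 5 (value -9): max_ending_here = 33, max_so_far = 42
Position 6 (value 11): max_ending_here = 44, max_so_far = 44
Position 7 (value 6): max_ending_here = 50, max_so_far = 50

Maximum subarray: [3, 5, 7, 12, 15, -9, 11, 6]
Maximum sum: 50

The maximum subarray is [3, 5, 7, 12, 15, -9, 11, 6] with sum 50. This subarray runs from index 0 to index 7.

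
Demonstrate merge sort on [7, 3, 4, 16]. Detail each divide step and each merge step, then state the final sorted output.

Merge sort trace:

Split: [7, 3, 4, 16] -> [7, 3] and [4, 16]
  Split: [7, 3] -> [7] and [3]
  Merge: [7] + [3] -> [3, 7]
  Split: [4, 16] -> [4] and [16]
  Merge: [4] + [16] -> [4, 16]
Merge: [3, 7] + [4, 16] -> [3, 4, 7, 16]

Final sorted array: [3, 4, 7, 16]

The merge sort proceeds by recursively splitting the array and merging sorted halves.
After all merges, the sorted array is [3, 4, 7, 16].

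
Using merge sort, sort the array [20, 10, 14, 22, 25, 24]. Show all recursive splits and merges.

Merge sort trace:

Split: [20, 10, 14, 22, 25, 24] -> [20, 10, 14] and [22, 25, 24]
  Split: [20, 10, 14] -> [20] and [10, 14]
    Split: [10, 14] -> [10] and [14]
    Merge: [10] + [14] -> [10, 14]
  Merge: [20] + [10, 14] -> [10, 14, 20]
  Split: [22, 25, 24] -> [22] and [25, 24]
    Split: [25, 24] -> [25] and [24]
    Merge: [25] + [24] -> [24, 25]
  Merge: [22] + [24, 25] -> [22, 24, 25]
Merge: [10, 14, 20] + [22, 24, 25] -> [10, 14, 20, 22, 24, 25]

Final sorted array: [10, 14, 20, 22, 24, 25]

The merge sort proceeds by recursively splitting the array and merging sorted halves.
After all merges, the sorted array is [10, 14, 20, 22, 24, 25].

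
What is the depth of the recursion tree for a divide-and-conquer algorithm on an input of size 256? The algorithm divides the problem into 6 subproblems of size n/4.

For divide and conquer with division factor 4:

Problem sizes at each level:
Level 0: 256
Level 1: 64
Level 2: 16
Level 3: 4
Level 4: 1

The root is level 0 and the size-1 base case is level 4 (the tree spans levels 0 through 4, i.e. 5 levels counting the root), so the depth is the number of divisions: log_4(256) = 4

The recursion tree depth is log_4(256) = 4. At each level, the problem size is divided by 4, so it takes 4 divisions to reduce to a base case of size 1. The algorithm makes 6 recursive calls at each level.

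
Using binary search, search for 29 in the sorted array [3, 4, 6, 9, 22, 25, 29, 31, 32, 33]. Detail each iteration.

Binary search for 29 in [3, 4, 6, 9, 22, 25, 29, 31, 32, 33]:

lo=0, hi=9, mid=4, arr[mid]=22 -> 22 < 29, search right half
lo=5, hi=9, mid=7, arr[mid]=31 -> 31 > 29, search left half
lo=5, hi=6, mid=5, arr[mid]=25 -> 25 < 29, search right half
lo=6, hi=6, mid=6, arr[mid]=29 -> Found target at index 6!

Binary search finds 29 at index 6 after 4 comparisons. The search repeatedly halves the search space by comparing with the middle element.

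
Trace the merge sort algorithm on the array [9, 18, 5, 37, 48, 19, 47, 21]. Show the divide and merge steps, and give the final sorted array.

Merge sort trace:

Split: [9, 18, 5, 37, 48, 19, 47, 21] -> [9, 18, 5, 37] and [48, 19, 47, 21]
  Split: [9, 18, 5, 37] -> [9, 18] and [5, 37]
    Split: [9, 18] -> [9] and [18]
    Merge: [9] + [18] -> [9, 18]
    Split: [5, 37] -> [5] and [37]
    Merge: [5] + [37] -> [5, 37]
  Merge: [9, 18] + [5, 37] -> [5, 9, 18, 37]
  Split: [48, 19, 47, 21] -> [48, 19] and [47, 21]
    Split: [48, 19] -> [48] and [19]
    Merge: [48] + [19] -> [19, 48]
    Split: [47, 21] -> [47] and [21]
    Merge: [47] + [21] -> [21, 47]
  Merge: [19, 48] + [21, 47] -> [19, 21, 47, 48]
Merge: [5, 9, 18, 37] + [19, 21, 47, 48] -> [5, 9, 18, 19, 21, 37, 47, 48]

Final sorted array: [5, 9, 18, 19, 21, 37, 47, 48]

The merge sort proceeds by recursively splitting the array and merging sorted halves.
After all merges, the sorted array is [5, 9, 18, 19, 21, 37, 47, 48].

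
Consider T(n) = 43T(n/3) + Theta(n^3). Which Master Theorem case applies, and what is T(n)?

Master Theorem for T(n) = 43T(n/3) + O(n^3):

a = 43, b = 3, c = 3
log_b(a) = log_3(43) = 3.4236

Case 1: c = 3 < log_3(43) = 3.4236
T(n) = O(n^(log_3 43))

For T(n) = 43T(n/3) + O(n^3): log_3(43) = 3.4236. This is Case 1 of the Master Theorem (c < log_b(a), work dominated by leaves), giving O(n^(log_3 43)).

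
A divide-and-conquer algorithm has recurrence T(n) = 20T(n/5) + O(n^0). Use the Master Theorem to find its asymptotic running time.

Master Theorem for T(n) = 20T(n/5) + O(n^0):

a = 20, b = 5, c = 0
log_b(a) = log_5(20) = 1.8614

Case 1: c = 0 < log_5(20) = 1.8614
T(n) = O(n^(log_5 20))

For T(n) = 20T(n/5) + O(n^0): log_5(20) = 1.8614. This is Case 1 of the Master Theorem (c < log_b(a), work dominated by leaves), giving O(n^(log_5 20)).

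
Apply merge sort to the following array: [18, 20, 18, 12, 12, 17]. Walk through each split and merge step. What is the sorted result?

Merge sort trace:

Split: [18, 20, 18, 12, 12, 17] -> [18, 20, 18] and [12, 12, 17]
  Split: [18, 20, 18] -> [18] and [20, 18]
    Split: [20, 18] -> [20] and [18]
    Merge: [20] + [18] -> [18, 20]
  Merge: [18] + [18, 20] -> [18, 18, 20]
  Split: [12, 12, 17] -> [12] and [12, 17]
    Split: [12, 17] -> [12] and [17]
    Merge: [12] + [17] -> [12, 17]
  Merge: [12] + [12, 17] -> [12, 12, 17]
Merge: [18, 18, 20] + [12, 12, 17] -> [12, 12, 17, 18, 18, 20]

Final sorted array: [12, 12, 17, 18, 18, 20]

The merge sort proceeds by recursively splitting the array and merging sorted halves.
After all merges, the sorted array is [12, 12, 17, 18, 18, 20].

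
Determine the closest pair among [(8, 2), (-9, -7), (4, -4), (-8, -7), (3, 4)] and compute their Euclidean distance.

Computing all pairwise distances among 5 points:

d((8, 2), (-9, -7)) = 19.2354
d((8, 2), (4, -4)) = 7.2111
d((8, 2), (-8, -7)) = 18.3576
d((8, 2), (3, 4)) = 5.3852
d((-9, -7), (4, -4)) = 13.3417
d((-9, -7), (-8, -7)) = 1.0 <-- minimum
d((-9, -7), (3, 4)) = 16.2788
d((4, -4), (-8, -7)) = 12.3693
d((4, -4), (3, 4)) = 8.0623
d((-8, -7), (3, 4)) = 15.5563

Closest pair: (-9, -7) and (-8, -7) with distance 1.0

The closest pair is (-9, -7) and (-8, -7) with Euclidean distance 1.0. For 5 points, brute-force pairwise comparison is shown above. For large n, the divide-and-conquer algorithm (sort by x, recurse on halves, check the dividing strip) achieves O(n log n).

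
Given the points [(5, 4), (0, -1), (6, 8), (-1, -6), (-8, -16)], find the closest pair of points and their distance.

Computing all pairwise distances among 5 points:

d((5, 4), (0, -1)) = 7.0711
d((5, 4), (6, 8)) = 4.1231 <-- minimum
d((5, 4), (-1, -6)) = 11.6619
d((5, 4), (-8, -16)) = 23.8537
d((0, -1), (6, 8)) = 10.8167
d((0, -1), (-1, -6)) = 5.099
d((0, -1), (-8, -16)) = 17.0
d((6, 8), (-1, -6)) = 15.6525
d((6, 8), (-8, -16)) = 27.7849
d((-1, -6), (-8, -16)) = 12.2066

Closest pair: (5, 4) and (6, 8) with distance 4.1231

The closest pair is (5, 4) and (6, 8) with Euclidean distance 4.1231. For 5 points, brute-force pairwise comparison is shown above. For large n, the divide-and-conquer algorithm (sort by x, recurse on halves, check the dividing strip) achieves O(n log n).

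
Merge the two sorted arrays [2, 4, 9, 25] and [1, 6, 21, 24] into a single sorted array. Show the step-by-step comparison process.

Merging process:

Compare 2 vs 1: take 1 from right. Merged: [1]
Compare 2 vs 6: take 2 from left. Merged: [1, 2]
Compare 4 vs 6: take 4 from left. Merged: [1, 2, 4]
Compare 9 vs 6: take 6 from right. Merged: [1, 2, 4, 6]
Compare 9 vs 21: take 9 from left. Merged: [1, 2, 4, 6, 9]
Compare 25 vs 21: take 21 from right. Merged: [1, 2, 4, 6, 9, 21]
Compare 25 vs 24: take 24 from right. Merged: [1, 2, 4, 6, 9, 21, 24]
Append remaining from left: [25]. Merged: [1, 2, 4, 6, 9, 21, 24, 25]

Final merged array: [1, 2, 4, 6, 9, 21, 24, 25]
Total comparisons: 7

The merged array is [1, 2, 4, 6, 9, 21, 24, 25], requiring 7 comparisons. The merge step runs in O(n) time where n is the total number of elements.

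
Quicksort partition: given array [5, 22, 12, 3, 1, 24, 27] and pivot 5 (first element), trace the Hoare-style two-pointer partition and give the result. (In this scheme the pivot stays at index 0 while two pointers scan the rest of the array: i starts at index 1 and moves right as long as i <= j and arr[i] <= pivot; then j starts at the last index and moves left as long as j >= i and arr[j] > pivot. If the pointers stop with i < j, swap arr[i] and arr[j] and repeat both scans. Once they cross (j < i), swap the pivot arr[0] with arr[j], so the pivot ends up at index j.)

Hoare-style two-pointer partition with pivot = 5:

Initial array: [5, 22, 12, 3, 1, 24, 27]

Pointers start at i = 1, j = 6.
i stops at index 1 (arr[1]=22 > 5), j stops at index 4 (arr[4]=1 <= 5): swap arr[1] and arr[4], array becomes [5, 1, 12, 3, 22, 24, 27]
i stops at index 2 (arr[2]=12 > 5), j stops at index 3 (arr[3]=3 <= 5): swap arr[2] and arr[3], array becomes [5, 1, 3, 12, 22, 24, 27]
i ends at 3, j ends at 2: the pointers have crossed (j < i), so scanning stops.

Swap pivot arr[0] with arr[2] to place pivot at position 2: [3, 1, 5, 12, 22, 24, 27]
Pivot position: 2

After partitioning with pivot 5, the array becomes [3, 1, 5, 12, 22, 24, 27]. The pivot is placed at index 2. All elements to the left of the pivot are <= 5, and all elements to the right are > 5.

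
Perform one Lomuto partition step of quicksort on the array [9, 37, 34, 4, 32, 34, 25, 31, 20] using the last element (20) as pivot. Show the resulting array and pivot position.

Lomuto partition with pivot = 20:

Initial array: [9, 37, 34, 4, 32, 34, 25, 31, 20]

arr[0]=9 <= 20: swap with position 0, array becomes [9, 37, 34, 4, 32, 34, 25, 31, 20]
arr[1]=37 > 20: no swap
arr[2]=34 > 20: no swap
arr[3]=4 <= 20: swap with position 1, array becomes [9, 4, 34, 37, 32, 34, 25, 31, 20]
arr[4]=32 > 20: no swap
arr[5]=34 > 20: no swap
arr[6]=25 > 20: no swap
arr[7]=31 > 20: no swap

Place pivot at position 2: [9, 4, 20, 37, 32, 34, 25, 31, 34]
Pivot position: 2

After partitioning with pivot 20, the array becomes [9, 4, 20, 37, 32, 34, 25, 31, 34]. The pivot is placed at index 2. All elements to the left of the pivot are <= 20, and all elements to the right are > 20.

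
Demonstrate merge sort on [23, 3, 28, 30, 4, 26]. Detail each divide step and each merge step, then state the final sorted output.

Merge sort trace:

Split: [23, 3, 28, 30, 4, 26] -> [23, 3, 28] and [30, 4, 26]
  Split: [23, 3, 28] -> [23] and [3, 28]
    Split: [3, 28] -> [3] and [28]
    Merge: [3] + [28] -> [3, 28]
  Merge: [23] + [3, 28] -> [3, 23, 28]
  Split: [30, 4, 26] -> [30] and [4, 26]
    Split: [4, 26] -> [4] and [26]
    Merge: [4] + [26] -> [4, 26]
  Merge: [30] + [4, 26] -> [4, 26, 30]
Merge: [3, 23, 28] + [4, 26, 30] -> [3, 4, 23, 26, 28, 30]

Final sorted array: [3, 4, 23, 26, 28, 30]

The merge sort proceeds by recursively splitting the array and merging sorted halves.
After all merges, the sorted array is [3, 4, 23, 26, 28, 30].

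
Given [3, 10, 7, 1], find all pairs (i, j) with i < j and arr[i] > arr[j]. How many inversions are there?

Finding inversions in [3, 10, 7, 1]:

(0, 3): arr[0]=3 > arr[3]=1
(1, 2): arr[1]=10 > arr[2]=7
(1, 3): arr[1]=10 > arr[3]=1
(2, 3): arr[2]=7 > arr[3]=1

Total inversions: 4

The array has 4 inversion(s): (0,3), (1,2), (1,3), (2,3). Each pair (i,j) satisfies i < j and arr[i] > arr[j].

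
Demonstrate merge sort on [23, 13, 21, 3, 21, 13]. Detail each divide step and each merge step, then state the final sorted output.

Merge sort trace:

Split: [23, 13, 21, 3, 21, 13] -> [23, 13, 21] and [3, 21, 13]
  Split: [23, 13, 21] -> [23] and [13, 21]
    Split: [13, 21] -> [13] and [21]
    Merge: [13] + [21] -> [13, 21]
  Merge: [23] + [13, 21] -> [13, 21, 23]
  Split: [3, 21, 13] -> [3] and [21, 13]
    Split: [21, 13] -> [21] and [13]
    Merge: [21] + [13] -> [13, 21]
  Merge: [3] + [13, 21] -> [3, 13, 21]
Merge: [13, 21, 23] + [3, 13, 21] -> [3, 13, 13, 21, 21, 23]

Final sorted array: [3, 13, 13, 21, 21, 23]

The merge sort proceeds by recursively splitting the array and merging sorted halves.
After all merges, the sorted array is [3, 13, 13, 21, 21, 23].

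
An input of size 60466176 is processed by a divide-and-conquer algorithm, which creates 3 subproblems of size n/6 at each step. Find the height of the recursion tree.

For divide and conquer with division factor 6:

Problem sizes at each level:
Level 0: 60466176
Level 1: 10077696
Level 2: 1679616
Level 3: 279936
Level 4: 46656
Level 5: 7776
Level 6: 1296
Level 7: 216
Level 8: 36
Level 9: 6
Level 10: 1

The root is level 0 and the size-1 base case is level 10 (the tree spans levels 0 through 10, i.e. 11 levels counting the root), so the depth is the number of divisions: log_6(60466176) = 10

The recursion tree depth is log_6(60466176) = 10. At each level, the problem size is divided by 6, so it takes 10 divisions to reduce to a base case of size 1. The algorithm makes 3 recursive calls at each level.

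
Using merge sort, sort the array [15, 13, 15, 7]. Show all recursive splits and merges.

Merge sort trace:

Split: [15, 13, 15, 7] -> [15, 13] and [15, 7]
  Split: [15, 13] -> [15] and [13]
  Merge: [15] + [13] -> [13, 15]
  Split: [15, 7] -> [15] and [7]
  Merge: [15] + [7] -> [7, 15]
Merge: [13, 15] + [7, 15] -> [7, 13, 15, 15]

Final sorted array: [7, 13, 15, 15]

The merge sort proceeds by recursively splitting the array and merging sorted halves.
After all merges, the sorted array is [7, 13, 15, 15].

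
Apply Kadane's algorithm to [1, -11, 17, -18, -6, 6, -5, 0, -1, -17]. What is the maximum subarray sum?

Using Kadane's algorithm on [1, -11, 17, -18, -6, 6, -5, 0, -1, -17]:

Scanning through the array:
Position 1 (value -11): max_ending_here = -10, max_so_far = 1
Position 2 (value 17): max_ending_here = 17, max_so_far = 17
Position 3 (value -18): max_ending_here = -1, max_so_far = 17
Position 4 (value -6): max_ending_here = -6, max_so_far = 17
Position 5 (value 6): max_ending_here = 6, max_so_far = 17
Position 6 (value -5): max_ending_here = 1, max_so_far = 17
Position 7 (value 0): max_ending_here = 1, max_so_far = 17
Position 8 (value -1): max_ending_here = 0, max_so_far = 17
Position 9 (value -17): max_ending_here = -17, max_so_far = 17

Maximum subarray: [17]
Maximum sum: 17

The maximum subarray is [17] with sum 17. This subarray runs from index 2 to index 2.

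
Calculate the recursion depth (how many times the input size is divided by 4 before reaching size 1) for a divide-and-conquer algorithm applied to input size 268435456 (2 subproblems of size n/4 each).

For divide and conquer with division factor 4:

Problem sizes at each level:
Level 0: 268435456
Level 1: 67108864
Level 2: 16777216
Level 3: 4194304
Level 4: 1048576
Level 5: 262144
Level 6: 65536
Level 7: 16384
Level 8: 4096
Level 9: 1024
Level 10: 256
Level 11: 64
Level 12: 16
Level 13: 4
Level 14: 1

The root is level 0 and the size-1 base case is level 14 (the tree spans levels 0 through 14, i.e. 15 levels counting the root), so the depth is the number of divisions: log_4(268435456) = 14

The recursion tree depth is log_4(268435456) = 14. At each level, the problem size is divided by 4, so it takes 14 divisions to reduce to a base case of size 1. The algorithm makes 2 recursive calls at each level.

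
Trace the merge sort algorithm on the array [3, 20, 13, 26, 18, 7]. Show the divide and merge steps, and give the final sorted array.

Merge sort trace:

Split: [3, 20, 13, 26, 18, 7] -> [3, 20, 13] and [26, 18, 7]
  Split: [3, 20, 13] -> [3] and [20, 13]
    Split: [20, 13] -> [20] and [13]
    Merge: [20] + [13] -> [13, 20]
  Merge: [3] + [13, 20] -> [3, 13, 20]
  Split: [26, 18, 7] -> [26] and [18, 7]
    Split: [18, 7] -> [18] and [7]
    Merge: [18] + [7] -> [7, 18]
  Merge: [26] + [7, 18] -> [7, 18, 26]
Merge: [3, 13, 20] + [7, 18, 26] -> [3, 7, 13, 18, 20, 26]

Final sorted array: [3, 7, 13, 18, 20, 26]

The merge sort proceeds by recursively splitting the array and merging sorted halves.
After all merges, the sorted array is [3, 7, 13, 18, 20, 26].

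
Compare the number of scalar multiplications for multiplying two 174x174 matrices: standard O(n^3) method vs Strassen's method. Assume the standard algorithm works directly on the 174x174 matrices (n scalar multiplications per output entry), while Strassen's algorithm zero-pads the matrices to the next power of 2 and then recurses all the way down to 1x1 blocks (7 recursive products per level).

Matrix multiplication for 174x174 matrices:

Strassen's algorithm requires power-of-2 dimensions. Pad 174x174 to 256x256 (next power of 2).

Standard algorithm: 174^3 = 5268024 multiplications
Strassen's algorithm: 7^(log2(256)) = 7^8 = 5764801 multiplications
Difference: 5268024 - 5764801 = -496777 (Strassen uses MORE here due to padding overhead — for small or just-over-power-of-2 n, padding can outweigh the per-level savings)

Standard: 5268024 multiplications (174^3). Strassen: 5764801 multiplications (7^8, after padding to 256x256). Strassen reduces 8 recursive multiplications to 7 at each level.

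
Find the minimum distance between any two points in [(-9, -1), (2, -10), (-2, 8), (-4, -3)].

Computing all pairwise distances among 4 points:

d((-9, -1), (2, -10)) = 14.2127
d((-9, -1), (-2, 8)) = 11.4018
d((-9, -1), (-4, -3)) = 5.3852 <-- minimum
d((2, -10), (-2, 8)) = 18.4391
d((2, -10), (-4, -3)) = 9.2195
d((-2, 8), (-4, -3)) = 11.1803

Closest pair: (-9, -1) and (-4, -3) with distance 5.3852

The closest pair is (-9, -1) and (-4, -3) with Euclidean distance 5.3852. For 4 points, brute-force pairwise comparison is shown above. For large n, the divide-and-conquer algorithm (sort by x, recurse on halves, check the dividing strip) achieves O(n log n).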